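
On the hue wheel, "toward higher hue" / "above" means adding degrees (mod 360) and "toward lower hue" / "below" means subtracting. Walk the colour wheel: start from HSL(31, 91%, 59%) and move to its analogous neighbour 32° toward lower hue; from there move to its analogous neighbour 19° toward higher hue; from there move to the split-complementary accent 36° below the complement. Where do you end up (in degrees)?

31 − 32 = -1 → -1 + 360 = 359°   (analog 32° ↓)
359 + 19 = 378 → 378 − 360 = 18°   (analog 19° ↑)
18 + 144 = 162°   (split-comp 36° ↓)

162°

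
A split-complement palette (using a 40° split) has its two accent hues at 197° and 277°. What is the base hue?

57°

The accents sit 40° either side of the complement, so the complement is their short-arc midpoint on the wheel.
Short-arc midpoint of 197° and 277°: 237°.
Base is 180° from the complement: 237 − 180 = 57°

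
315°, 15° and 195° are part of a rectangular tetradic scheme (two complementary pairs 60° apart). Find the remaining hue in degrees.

A rectangular tetradic uses two complementary pairs 60° apart: offsets 0°, 60°, 180°, 240°.
Among {15°, 195°, 315°}, 15° and 195° are a 180° pair.
The remaining hue 315° needs its own complement: 315 + 180 = 495 → 495 − 360 = 135°

135°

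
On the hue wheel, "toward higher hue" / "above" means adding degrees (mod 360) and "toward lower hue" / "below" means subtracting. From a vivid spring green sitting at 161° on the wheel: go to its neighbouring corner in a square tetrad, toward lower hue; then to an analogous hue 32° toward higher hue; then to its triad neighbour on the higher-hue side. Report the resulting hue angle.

−90° (square ↓): 161 − 90 = 71°
+32° (analog 32° ↑): 71 + 32 = 103°
+120° (triadic ↑): 103 + 120 = 223°

223°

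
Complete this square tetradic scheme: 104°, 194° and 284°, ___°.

14°

A square tetradic scheme places four hues every 90°.
The full set through 104° is {14°, 104°, 194°, 284°}.
Given {104°, 194°, 284°}, the missing hue is 14°.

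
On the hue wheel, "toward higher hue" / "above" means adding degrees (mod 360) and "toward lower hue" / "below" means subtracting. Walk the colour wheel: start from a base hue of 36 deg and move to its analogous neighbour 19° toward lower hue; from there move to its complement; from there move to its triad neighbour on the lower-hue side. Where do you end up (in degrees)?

36 − 19 = 17°   (analog 19° ↓)
17 + 180 = 197°   (complement)
197 − 120 = 77°   (triadic ↓)

77°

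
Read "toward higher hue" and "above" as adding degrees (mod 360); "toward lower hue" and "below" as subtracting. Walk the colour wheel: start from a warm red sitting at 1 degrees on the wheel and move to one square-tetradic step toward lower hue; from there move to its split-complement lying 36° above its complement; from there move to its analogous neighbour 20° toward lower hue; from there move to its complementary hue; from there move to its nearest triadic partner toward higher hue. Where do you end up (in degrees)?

47°

square ↓ −90°: 1 − 90 = -89 → -89 + 360 = 271°
split-comp 36° ↑ +216°: 271 + 216 = 487 → 487 − 360 = 127°
analog 20° ↓ −20°: 127 − 20 = 107°
complement +180°: 107 + 180 = 287°
triadic ↑ +120°: 287 + 120 = 407 → 407 − 360 = 47°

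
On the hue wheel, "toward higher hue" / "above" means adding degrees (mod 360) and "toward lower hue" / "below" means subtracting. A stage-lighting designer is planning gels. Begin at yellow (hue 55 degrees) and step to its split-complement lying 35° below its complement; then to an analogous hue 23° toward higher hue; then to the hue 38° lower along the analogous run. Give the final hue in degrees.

185°

+145° (split-comp 35° ↓): 55 + 145 = 200°
+23° (analog 23° ↑): 200 + 23 = 223°
−38° (analog 38° ↓): 223 − 38 = 185°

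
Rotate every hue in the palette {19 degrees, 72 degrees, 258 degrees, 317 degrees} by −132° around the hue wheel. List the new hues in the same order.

247°, 300°, 126°, 185°

19 − 132 = -113 → -113 + 360 = 247°
72 − 132 = -60 → -60 + 360 = 300°
258 − 132 = 126°
317 − 132 = 185°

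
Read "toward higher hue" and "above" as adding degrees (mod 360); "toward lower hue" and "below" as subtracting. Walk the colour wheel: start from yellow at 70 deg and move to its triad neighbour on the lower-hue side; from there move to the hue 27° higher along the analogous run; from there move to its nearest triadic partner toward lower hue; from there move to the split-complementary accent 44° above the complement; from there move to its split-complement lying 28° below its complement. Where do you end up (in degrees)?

70 − 120 = -50 → -50 + 360 = 310°   (triadic ↓)
310 + 27 = 337°   (analog 27° ↑)
337 − 120 = 217°   (triadic ↓)
217 + 224 = 441 → 441 − 360 = 81°   (split-comp 44° ↑)
81 + 152 = 233°   (split-comp 28° ↓)

233°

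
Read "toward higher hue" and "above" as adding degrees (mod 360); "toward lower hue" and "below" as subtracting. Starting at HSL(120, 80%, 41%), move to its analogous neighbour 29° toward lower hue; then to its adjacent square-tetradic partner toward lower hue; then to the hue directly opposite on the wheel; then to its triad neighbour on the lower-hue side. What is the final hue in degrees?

analog 29° ↓ −29°: 120 − 29 = 91°
square ↓ −90°: 91 − 90 = 1°
complement +180°: 1 + 180 = 181°
triadic ↓ −120°: 181 − 120 = 61°

61°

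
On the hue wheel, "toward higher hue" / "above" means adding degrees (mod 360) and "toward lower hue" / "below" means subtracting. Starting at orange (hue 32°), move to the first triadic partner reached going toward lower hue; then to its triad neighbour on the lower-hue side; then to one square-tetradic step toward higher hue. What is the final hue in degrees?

242°

−120° (triadic ↓): 32 − 120 = -88 → -88 + 360 = 272°
−120° (triadic ↓): 272 − 120 = 152°
+90° (square ↑): 152 + 90 = 242°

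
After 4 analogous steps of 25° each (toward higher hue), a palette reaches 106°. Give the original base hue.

6°

4 steps of 25° (toward higher hue) give a net shift of +100°.
Start = end − shift: 106 − 100 = 6°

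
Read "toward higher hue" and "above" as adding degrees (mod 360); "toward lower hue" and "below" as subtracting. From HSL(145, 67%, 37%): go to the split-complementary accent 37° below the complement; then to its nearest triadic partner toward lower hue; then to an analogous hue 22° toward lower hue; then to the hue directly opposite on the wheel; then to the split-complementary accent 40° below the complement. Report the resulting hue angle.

106°

split-comp 37° ↓ +143°: 145 + 143 = 288°
triadic ↓ −120°: 288 − 120 = 168°
analog 22° ↓ −22°: 168 − 22 = 146°
complement +180°: 146 + 180 = 326°
split-comp 40° ↓ +140°: 326 + 140 = 466 → 466 − 360 = 106°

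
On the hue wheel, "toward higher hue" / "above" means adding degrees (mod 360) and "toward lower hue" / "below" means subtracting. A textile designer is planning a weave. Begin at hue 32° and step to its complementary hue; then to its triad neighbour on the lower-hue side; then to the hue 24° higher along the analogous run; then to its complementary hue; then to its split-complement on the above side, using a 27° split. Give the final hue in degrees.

143°

32 + 180 = 212°   (complement)
212 − 120 = 92°   (triadic ↓)
92 + 24 = 116°   (analog 24° ↑)
116 + 180 = 296°   (complement)
296 + 207 = 503 → 503 − 360 = 143°   (split-comp 27° ↑)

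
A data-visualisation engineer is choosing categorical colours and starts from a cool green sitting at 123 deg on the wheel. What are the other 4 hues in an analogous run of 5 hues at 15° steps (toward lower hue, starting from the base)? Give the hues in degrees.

108°, 93°, 78° and 63°

Analogous hues sit every 15° along the wheel.
123 − 15 = 108°
123 − 30 = 93°
123 − 45 = 78°
123 − 60 = 63°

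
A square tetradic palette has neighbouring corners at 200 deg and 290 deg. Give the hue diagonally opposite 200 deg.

A square tetradic scheme places four hues 90° apart; opposite corners are 180° apart.
200 + 180 = 380 → 380 − 360 = 20°

20°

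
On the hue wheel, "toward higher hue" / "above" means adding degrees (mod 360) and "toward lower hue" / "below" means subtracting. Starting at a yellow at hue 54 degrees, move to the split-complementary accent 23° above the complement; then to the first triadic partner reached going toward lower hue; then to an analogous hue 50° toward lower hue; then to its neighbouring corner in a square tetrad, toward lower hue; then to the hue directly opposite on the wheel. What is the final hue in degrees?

177°

54 + 203 = 257°   (split-comp 23° ↑)
257 − 120 = 137°   (triadic ↓)
137 − 50 = 87°   (analog 50° ↓)
87 − 90 = -3 → -3 + 360 = 357°   (square ↓)
357 + 180 = 537 → 537 − 360 = 177°   (complement)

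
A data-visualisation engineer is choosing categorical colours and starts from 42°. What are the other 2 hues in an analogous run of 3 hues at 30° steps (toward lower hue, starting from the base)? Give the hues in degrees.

Analogous hues sit every 30° along the wheel.
42 − 30 = 12°
42 − 60 = -18 → -18 + 360 = 342°

12° and 342°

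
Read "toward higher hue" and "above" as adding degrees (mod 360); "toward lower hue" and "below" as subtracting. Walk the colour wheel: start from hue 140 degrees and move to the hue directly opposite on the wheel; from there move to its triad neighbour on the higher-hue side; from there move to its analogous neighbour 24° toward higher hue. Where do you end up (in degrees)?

104°

+180° (complement): 140 + 180 = 320°
+120° (triadic ↑): 320 + 120 = 440 → 440 − 360 = 80°
+24° (analog 24° ↑): 80 + 24 = 104°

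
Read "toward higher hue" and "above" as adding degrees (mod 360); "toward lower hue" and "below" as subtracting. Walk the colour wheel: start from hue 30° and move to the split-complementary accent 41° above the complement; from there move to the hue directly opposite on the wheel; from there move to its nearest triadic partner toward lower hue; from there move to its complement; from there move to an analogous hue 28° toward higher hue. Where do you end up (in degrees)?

159°

split-comp 41° ↑ +221°: 30 + 221 = 251°
complement +180°: 251 + 180 = 431 → 431 − 360 = 71°
triadic ↓ −120°: 71 − 120 = -49 → -49 + 360 = 311°
complement +180°: 311 + 180 = 491 → 491 − 360 = 131°
analog 28° ↑ +28°: 131 + 28 = 159°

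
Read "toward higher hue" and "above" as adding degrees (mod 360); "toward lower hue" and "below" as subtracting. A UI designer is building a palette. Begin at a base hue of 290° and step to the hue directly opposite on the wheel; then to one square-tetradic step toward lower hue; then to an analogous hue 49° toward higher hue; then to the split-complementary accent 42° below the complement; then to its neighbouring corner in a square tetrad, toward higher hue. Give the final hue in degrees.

297°

complement +180°: 290 + 180 = 470 → 470 − 360 = 110°
square ↓ −90°: 110 − 90 = 20°
analog 49° ↑ +49°: 20 + 49 = 69°
split-comp 42° ↓ +138°: 69 + 138 = 207°
square ↑ +90°: 207 + 90 = 297°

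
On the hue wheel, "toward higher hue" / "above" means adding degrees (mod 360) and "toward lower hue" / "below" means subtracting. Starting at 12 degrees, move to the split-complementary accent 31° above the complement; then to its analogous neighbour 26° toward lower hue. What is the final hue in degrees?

12 + 211 = 223°   (split-comp 31° ↑)
223 − 26 = 197°   (analog 26° ↓)

197°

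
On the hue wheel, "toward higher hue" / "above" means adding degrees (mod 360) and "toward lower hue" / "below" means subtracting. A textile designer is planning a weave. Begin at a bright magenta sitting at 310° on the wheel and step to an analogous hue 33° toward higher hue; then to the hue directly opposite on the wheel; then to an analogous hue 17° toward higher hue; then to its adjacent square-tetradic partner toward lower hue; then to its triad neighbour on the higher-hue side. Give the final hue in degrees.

+33° (analog 33° ↑): 310 + 33 = 343°
+180° (complement): 343 + 180 = 523 → 523 − 360 = 163°
+17° (analog 17° ↑): 163 + 17 = 180°
−90° (square ↓): 180 − 90 = 90°
+120° (triadic ↑): 90 + 120 = 210°

210°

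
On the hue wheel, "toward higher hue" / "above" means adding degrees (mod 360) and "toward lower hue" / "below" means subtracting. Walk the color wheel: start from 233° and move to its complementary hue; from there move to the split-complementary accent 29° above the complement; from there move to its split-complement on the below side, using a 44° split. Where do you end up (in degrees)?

38°

complement +180°: 233 + 180 = 413 → 413 − 360 = 53°
split-comp 29° ↑ +209°: 53 + 209 = 262°
split-comp 44° ↓ +136°: 262 + 136 = 398 → 398 − 360 = 38°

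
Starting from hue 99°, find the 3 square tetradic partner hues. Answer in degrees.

189°, 279°, and 9°

A square tetradic scheme places four hues every 90°.
99 + 90 = 189°
99 + 180 = 279°
99 + 270 = 369 → 369 − 360 = 9°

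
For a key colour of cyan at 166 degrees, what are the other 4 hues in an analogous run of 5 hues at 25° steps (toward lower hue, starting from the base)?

Analogous hues sit every 25° along the wheel.
166 − 25 = 141°
166 − 50 = 116°
166 − 75 = 91°
166 − 100 = 66°

141°, 116°, 91°, and 66°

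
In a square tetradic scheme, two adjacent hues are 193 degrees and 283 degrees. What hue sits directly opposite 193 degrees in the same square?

13°

A square tetradic scheme places four hues 90° apart; opposite corners are 180° apart.
193 + 180 = 373 → 373 − 360 = 13°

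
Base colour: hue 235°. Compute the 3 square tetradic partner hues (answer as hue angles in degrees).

325°, 55°, 145°

235 + 90 = 325°
235 + 180 = 415 → 415 − 360 = 55°
235 + 270 = 505 → 505 − 360 = 145°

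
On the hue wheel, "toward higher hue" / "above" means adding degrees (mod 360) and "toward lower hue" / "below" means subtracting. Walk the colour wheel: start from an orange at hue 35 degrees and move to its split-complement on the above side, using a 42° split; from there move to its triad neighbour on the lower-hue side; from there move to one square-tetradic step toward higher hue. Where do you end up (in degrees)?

+222° (split-comp 42° ↑): 35 + 222 = 257°
−120° (triadic ↓): 257 − 120 = 137°
+90° (square ↑): 137 + 90 = 227°

227°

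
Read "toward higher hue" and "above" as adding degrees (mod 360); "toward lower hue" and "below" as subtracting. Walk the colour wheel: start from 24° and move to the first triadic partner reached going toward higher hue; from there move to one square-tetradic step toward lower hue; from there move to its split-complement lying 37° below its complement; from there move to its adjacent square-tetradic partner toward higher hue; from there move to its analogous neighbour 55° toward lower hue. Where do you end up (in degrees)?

232°

24 + 120 = 144°   (triadic ↑)
144 − 90 = 54°   (square ↓)
54 + 143 = 197°   (split-comp 37° ↓)
197 + 90 = 287°   (square ↑)
287 − 55 = 232°   (analog 55° ↓)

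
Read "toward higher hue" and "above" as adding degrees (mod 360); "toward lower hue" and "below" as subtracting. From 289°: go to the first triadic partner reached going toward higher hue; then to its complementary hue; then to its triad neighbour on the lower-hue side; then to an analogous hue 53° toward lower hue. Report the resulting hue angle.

triadic ↑ +120°: 289 + 120 = 409 → 409 − 360 = 49°
complement +180°: 49 + 180 = 229°
triadic ↓ −120°: 229 − 120 = 109°
analog 53° ↓ −53°: 109 − 53 = 56°

56°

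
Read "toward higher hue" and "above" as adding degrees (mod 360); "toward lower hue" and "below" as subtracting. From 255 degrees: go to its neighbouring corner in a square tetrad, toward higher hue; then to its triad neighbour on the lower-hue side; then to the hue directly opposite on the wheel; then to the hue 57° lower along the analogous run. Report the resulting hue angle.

348°

255 + 90 = 345°   (square ↑)
345 − 120 = 225°   (triadic ↓)
225 + 180 = 405 → 405 − 360 = 45°   (complement)
45 − 57 = -12 → -12 + 360 = 348°   (analog 57° ↓)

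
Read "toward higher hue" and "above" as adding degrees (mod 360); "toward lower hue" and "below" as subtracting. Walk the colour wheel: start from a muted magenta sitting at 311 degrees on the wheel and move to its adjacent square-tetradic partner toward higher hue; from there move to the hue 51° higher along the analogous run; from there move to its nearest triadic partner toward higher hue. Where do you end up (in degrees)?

311 + 90 = 401 → 401 − 360 = 41°   (square ↑)
41 + 51 = 92°   (analog 51° ↑)
92 + 120 = 212°   (triadic ↑)

212°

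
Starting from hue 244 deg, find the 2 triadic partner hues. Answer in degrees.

4° and 124°

A triad places three hues 120° apart.
244 + 120 = 364 → 364 − 360 = 4°
244 + 240 = 484 → 484 − 360 = 124°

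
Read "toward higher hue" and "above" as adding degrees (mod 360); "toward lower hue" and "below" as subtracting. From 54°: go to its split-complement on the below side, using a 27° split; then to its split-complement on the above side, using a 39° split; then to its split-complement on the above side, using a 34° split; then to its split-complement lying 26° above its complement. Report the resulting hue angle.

126°

split-comp 27° ↓ +153°: 54 + 153 = 207°
split-comp 39° ↑ +219°: 207 + 219 = 426 → 426 − 360 = 66°
split-comp 34° ↑ +214°: 66 + 214 = 280°
split-comp 26° ↑ +206°: 280 + 206 = 486 → 486 − 360 = 126°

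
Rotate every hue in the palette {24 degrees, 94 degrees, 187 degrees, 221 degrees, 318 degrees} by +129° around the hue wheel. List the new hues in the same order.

24 + 129 = 153°
94 + 129 = 223°
187 + 129 = 316°
221 + 129 = 350°
318 + 129 = 447 → 447 − 360 = 87°

153°, 223°, 316°, 350°, 87°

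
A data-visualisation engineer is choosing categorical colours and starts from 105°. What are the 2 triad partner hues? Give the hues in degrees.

225° and 345°

A triad places three hues 120° apart.
105 + 120 = 225°
105 + 240 = 345°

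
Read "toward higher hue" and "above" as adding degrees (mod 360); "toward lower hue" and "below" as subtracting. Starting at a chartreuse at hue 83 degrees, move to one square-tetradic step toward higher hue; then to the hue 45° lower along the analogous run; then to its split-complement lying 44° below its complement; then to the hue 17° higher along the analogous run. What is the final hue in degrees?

281°

+90° (square ↑): 83 + 90 = 173°
−45° (analog 45° ↓): 173 − 45 = 128°
+136° (split-comp 44° ↓): 128 + 136 = 264°
+17° (analog 17° ↑): 264 + 17 = 281°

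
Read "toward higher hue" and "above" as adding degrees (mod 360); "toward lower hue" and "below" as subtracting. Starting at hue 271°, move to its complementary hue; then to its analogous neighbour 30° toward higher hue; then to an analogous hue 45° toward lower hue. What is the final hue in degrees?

76°

271 + 180 = 451 → 451 − 360 = 91°   (complement)
91 + 30 = 121°   (analog 30° ↑)
121 − 45 = 76°   (analog 45° ↓)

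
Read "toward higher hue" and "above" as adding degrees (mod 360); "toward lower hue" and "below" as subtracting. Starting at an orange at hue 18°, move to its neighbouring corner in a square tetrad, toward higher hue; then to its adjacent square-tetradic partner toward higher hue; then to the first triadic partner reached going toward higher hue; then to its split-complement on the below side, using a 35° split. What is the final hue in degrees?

103°

square ↑ +90°: 18 + 90 = 108°
square ↑ +90°: 108 + 90 = 198°
triadic ↑ +120°: 198 + 120 = 318°
split-comp 35° ↓ +145°: 318 + 145 = 463 → 463 − 360 = 103°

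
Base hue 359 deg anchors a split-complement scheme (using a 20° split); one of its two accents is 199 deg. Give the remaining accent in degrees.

Split-complementary hues sit 20° either side of the complement.
Complement of the base 359°: 359 + 180 = 539 → 539 − 360 = 179°
The given accent 199° is 20° one side of 179°; the other accent sits 20° the other side: 179 − 20 = 159°

159°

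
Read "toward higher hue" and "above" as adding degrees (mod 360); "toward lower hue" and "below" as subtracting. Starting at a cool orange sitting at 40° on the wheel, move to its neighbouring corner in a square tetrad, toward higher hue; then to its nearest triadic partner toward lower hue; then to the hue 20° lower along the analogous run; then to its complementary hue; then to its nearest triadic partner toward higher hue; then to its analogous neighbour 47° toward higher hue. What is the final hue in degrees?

40 + 90 = 130°   (square ↑)
130 − 120 = 10°   (triadic ↓)
10 − 20 = -10 → -10 + 360 = 350°   (analog 20° ↓)
350 + 180 = 530 → 530 − 360 = 170°   (complement)
170 + 120 = 290°   (triadic ↑)
290 + 47 = 337°   (analog 47° ↑)

337°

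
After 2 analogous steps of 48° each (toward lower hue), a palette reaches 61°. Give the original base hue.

2 steps of 48° (toward lower hue) give a net shift of −96°.
Start = end − shift: 61 + 96 = 157°

157°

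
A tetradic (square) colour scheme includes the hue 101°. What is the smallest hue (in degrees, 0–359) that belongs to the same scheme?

11°

A square tetradic scheme places four hues every 90°.
The full set through 101° is {11°, 101°, 191°, 281°}.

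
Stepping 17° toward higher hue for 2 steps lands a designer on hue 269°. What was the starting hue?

235°

2 steps of 17° (toward higher hue) give a net shift of +34°.
Start = end − shift: 269 − 34 = 235°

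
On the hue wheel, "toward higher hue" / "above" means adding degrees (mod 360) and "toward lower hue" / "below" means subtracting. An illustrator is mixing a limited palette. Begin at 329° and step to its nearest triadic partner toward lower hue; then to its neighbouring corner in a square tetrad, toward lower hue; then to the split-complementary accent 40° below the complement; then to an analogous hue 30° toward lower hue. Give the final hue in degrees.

229°

−120° (triadic ↓): 329 − 120 = 209°
−90° (square ↓): 209 − 90 = 119°
+140° (split-comp 40° ↓): 119 + 140 = 259°
−30° (analog 30° ↓): 259 − 30 = 229°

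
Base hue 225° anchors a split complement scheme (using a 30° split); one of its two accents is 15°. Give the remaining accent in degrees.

Split-complementary hues sit 30° either side of the complement.
Complement of the base 225°: 225 + 180 = 405 → 405 − 360 = 45°
The given accent 15° is 30° one side of 45°; the other accent sits 30° the other side: 45 + 30 = 75°

75°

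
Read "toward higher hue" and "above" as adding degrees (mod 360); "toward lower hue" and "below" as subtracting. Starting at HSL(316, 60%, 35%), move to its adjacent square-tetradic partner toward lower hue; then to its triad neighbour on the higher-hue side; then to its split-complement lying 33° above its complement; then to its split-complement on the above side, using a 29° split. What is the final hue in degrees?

48°

316 − 90 = 226°   (square ↓)
226 + 120 = 346°   (triadic ↑)
346 + 213 = 559 → 559 − 360 = 199°   (split-comp 33° ↑)
199 + 209 = 408 → 408 − 360 = 48°   (split-comp 29° ↑)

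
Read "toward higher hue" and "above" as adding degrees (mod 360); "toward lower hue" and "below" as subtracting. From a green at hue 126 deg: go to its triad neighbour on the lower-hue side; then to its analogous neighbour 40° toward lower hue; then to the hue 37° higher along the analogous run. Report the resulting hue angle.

3°

126 − 120 = 6°   (triadic ↓)
6 − 40 = -34 → -34 + 360 = 326°   (analog 40° ↓)
326 + 37 = 363 → 363 − 360 = 3°   (analog 37° ↑)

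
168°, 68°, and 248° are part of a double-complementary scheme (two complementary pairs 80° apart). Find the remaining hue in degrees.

348°

A rectangular tetradic uses two complementary pairs 80° apart: offsets 0°, 80°, 180°, 260°.
Among {68°, 168°, 248°}, 68° and 248° are a 180° pair.
The remaining hue 168° needs its own complement: 168 + 180 = 348°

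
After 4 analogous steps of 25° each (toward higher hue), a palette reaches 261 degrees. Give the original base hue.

161°

4 steps of 25° (toward higher hue) give a net shift of +100°.
Start = end − shift: 261 − 100 = 161°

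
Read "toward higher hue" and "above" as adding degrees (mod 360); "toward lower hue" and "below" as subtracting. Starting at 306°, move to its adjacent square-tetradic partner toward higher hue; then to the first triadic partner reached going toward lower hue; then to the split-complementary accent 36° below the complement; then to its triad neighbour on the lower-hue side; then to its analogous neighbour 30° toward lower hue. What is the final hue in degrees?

270°

+90° (square ↑): 306 + 90 = 396 → 396 − 360 = 36°
−120° (triadic ↓): 36 − 120 = -84 → -84 + 360 = 276°
+144° (split-comp 36° ↓): 276 + 144 = 420 → 420 − 360 = 60°
−120° (triadic ↓): 60 − 120 = -60 → -60 + 360 = 300°
−30° (analog 30° ↓): 300 − 30 = 270°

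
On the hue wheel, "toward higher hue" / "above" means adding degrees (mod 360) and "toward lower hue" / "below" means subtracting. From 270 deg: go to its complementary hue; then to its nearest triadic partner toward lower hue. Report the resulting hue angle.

+180° (complement): 270 + 180 = 450 → 450 − 360 = 90°
−120° (triadic ↓): 90 − 120 = -30 → -30 + 360 = 330°

330°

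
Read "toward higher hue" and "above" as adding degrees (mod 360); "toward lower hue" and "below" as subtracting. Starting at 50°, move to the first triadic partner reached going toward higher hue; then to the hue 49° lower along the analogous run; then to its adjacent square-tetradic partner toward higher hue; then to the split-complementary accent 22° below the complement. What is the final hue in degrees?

9°

50 + 120 = 170°   (triadic ↑)
170 − 49 = 121°   (analog 49° ↓)
121 + 90 = 211°   (square ↑)
211 + 158 = 369 → 369 − 360 = 9°   (split-comp 22° ↓)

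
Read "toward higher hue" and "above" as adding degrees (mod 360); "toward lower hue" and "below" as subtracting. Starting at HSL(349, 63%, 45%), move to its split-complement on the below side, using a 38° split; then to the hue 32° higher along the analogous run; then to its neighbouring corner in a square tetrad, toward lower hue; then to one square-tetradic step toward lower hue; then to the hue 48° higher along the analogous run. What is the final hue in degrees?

31°

+142° (split-comp 38° ↓): 349 + 142 = 491 → 491 − 360 = 131°
+32° (analog 32° ↑): 131 + 32 = 163°
−90° (square ↓): 163 − 90 = 73°
−90° (square ↓): 73 − 90 = -17 → -17 + 360 = 343°
+48° (analog 48° ↑): 343 + 48 = 391 → 391 − 360 = 31°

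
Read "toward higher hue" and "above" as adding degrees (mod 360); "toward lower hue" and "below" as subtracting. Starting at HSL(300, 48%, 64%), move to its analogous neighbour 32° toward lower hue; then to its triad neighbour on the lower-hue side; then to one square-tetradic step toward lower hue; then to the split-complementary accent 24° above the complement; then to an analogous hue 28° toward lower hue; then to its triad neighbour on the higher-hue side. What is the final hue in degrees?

−32° (analog 32° ↓): 300 − 32 = 268°
−120° (triadic ↓): 268 − 120 = 148°
−90° (square ↓): 148 − 90 = 58°
+204° (split-comp 24° ↑): 58 + 204 = 262°
−28° (analog 28° ↓): 262 − 28 = 234°
+120° (triadic ↑): 234 + 120 = 354°

354°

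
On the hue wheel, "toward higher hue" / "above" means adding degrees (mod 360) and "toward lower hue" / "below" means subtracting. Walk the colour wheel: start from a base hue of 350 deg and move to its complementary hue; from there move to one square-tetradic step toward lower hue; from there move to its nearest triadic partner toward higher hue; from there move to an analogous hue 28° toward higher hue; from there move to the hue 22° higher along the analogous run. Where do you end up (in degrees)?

+180° (complement): 350 + 180 = 530 → 530 − 360 = 170°
−90° (square ↓): 170 − 90 = 80°
+120° (triadic ↑): 80 + 120 = 200°
+28° (analog 28° ↑): 200 + 28 = 228°
+22° (analog 22° ↑): 228 + 22 = 250°

250°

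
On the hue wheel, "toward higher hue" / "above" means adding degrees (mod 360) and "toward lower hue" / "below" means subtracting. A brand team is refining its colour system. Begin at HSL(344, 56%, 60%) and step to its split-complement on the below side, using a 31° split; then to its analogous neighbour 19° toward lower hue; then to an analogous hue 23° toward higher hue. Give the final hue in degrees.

137°

344 + 149 = 493 → 493 − 360 = 133°   (split-comp 31° ↓)
133 − 19 = 114°   (analog 19° ↓)
114 + 23 = 137°   (analog 23° ↑)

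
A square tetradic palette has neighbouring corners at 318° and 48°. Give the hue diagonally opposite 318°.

138°

A square tetradic scheme places four hues 90° apart; opposite corners are 180° apart.
318 + 180 = 498 → 498 − 360 = 138°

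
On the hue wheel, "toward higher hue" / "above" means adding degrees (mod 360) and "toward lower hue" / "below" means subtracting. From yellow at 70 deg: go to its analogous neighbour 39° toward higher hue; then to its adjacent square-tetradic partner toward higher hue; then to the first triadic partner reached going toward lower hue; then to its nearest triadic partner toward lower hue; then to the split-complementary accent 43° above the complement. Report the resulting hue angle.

analog 39° ↑ +39°: 70 + 39 = 109°
square ↑ +90°: 109 + 90 = 199°
triadic ↓ −120°: 199 − 120 = 79°
triadic ↓ −120°: 79 − 120 = -41 → -41 + 360 = 319°
split-comp 43° ↑ +223°: 319 + 223 = 542 → 542 − 360 = 182°

182°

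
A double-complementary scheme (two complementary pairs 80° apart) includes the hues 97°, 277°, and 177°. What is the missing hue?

A rectangular tetradic uses two complementary pairs 80° apart: offsets 0°, 80°, 180°, 260°.
Among {97°, 177°, 277°}, 277° and 97° are a 180° pair.
The remaining hue 177° needs its own complement: 177 + 180 = 357°

357°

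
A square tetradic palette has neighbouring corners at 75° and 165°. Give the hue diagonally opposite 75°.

255°

A square tetradic scheme places four hues 90° apart; opposite corners are 180° apart.
75 + 180 = 255°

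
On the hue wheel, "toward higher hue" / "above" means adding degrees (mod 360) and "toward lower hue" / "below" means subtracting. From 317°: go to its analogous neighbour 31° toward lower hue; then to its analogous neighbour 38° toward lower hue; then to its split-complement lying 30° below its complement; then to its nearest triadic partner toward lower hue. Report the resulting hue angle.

278°

analog 31° ↓ −31°: 317 − 31 = 286°
analog 38° ↓ −38°: 286 − 38 = 248°
split-comp 30° ↓ +150°: 248 + 150 = 398 → 398 − 360 = 38°
triadic ↓ −120°: 38 − 120 = -82 → -82 + 360 = 278°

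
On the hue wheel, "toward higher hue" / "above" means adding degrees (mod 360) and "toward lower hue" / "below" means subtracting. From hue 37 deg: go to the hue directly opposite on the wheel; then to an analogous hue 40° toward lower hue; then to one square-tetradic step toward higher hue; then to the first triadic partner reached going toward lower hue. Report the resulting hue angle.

+180° (complement): 37 + 180 = 217°
−40° (analog 40° ↓): 217 − 40 = 177°
+90° (square ↑): 177 + 90 = 267°
−120° (triadic ↓): 267 − 120 = 147°

147°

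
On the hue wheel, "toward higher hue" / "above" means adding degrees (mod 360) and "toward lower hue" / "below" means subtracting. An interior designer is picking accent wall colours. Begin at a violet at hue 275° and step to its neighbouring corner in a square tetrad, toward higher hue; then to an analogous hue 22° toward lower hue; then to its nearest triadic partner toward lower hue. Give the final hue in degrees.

+90° (square ↑): 275 + 90 = 365 → 365 − 360 = 5°
−22° (analog 22° ↓): 5 − 22 = -17 → -17 + 360 = 343°
−120° (triadic ↓): 343 − 120 = 223°

223°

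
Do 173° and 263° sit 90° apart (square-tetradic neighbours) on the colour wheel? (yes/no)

yes

Angular distance: |173 − 263| = 90 = 90°.
90° apart (square-tetradic neighbours) requires 90°.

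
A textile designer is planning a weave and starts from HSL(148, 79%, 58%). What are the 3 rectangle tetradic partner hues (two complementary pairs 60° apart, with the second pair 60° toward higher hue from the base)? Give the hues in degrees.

208°, 328° and 28°

148 + 60 = 208°
148 + 180 = 328°
148 + 240 = 388 → 388 − 360 = 28°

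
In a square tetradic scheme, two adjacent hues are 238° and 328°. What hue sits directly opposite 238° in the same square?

58°

A square tetradic scheme places four hues 90° apart; opposite corners are 180° apart.
238 + 180 = 418 → 418 − 360 = 58°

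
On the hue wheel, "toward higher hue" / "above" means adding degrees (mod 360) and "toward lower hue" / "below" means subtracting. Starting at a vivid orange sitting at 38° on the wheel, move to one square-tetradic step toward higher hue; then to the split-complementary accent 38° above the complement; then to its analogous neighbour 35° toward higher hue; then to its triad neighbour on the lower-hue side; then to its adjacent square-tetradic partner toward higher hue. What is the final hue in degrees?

38 + 90 = 128°   (square ↑)
128 + 218 = 346°   (split-comp 38° ↑)
346 + 35 = 381 → 381 − 360 = 21°   (analog 35° ↑)
21 − 120 = -99 → -99 + 360 = 261°   (triadic ↓)
261 + 90 = 351°   (square ↑)

351°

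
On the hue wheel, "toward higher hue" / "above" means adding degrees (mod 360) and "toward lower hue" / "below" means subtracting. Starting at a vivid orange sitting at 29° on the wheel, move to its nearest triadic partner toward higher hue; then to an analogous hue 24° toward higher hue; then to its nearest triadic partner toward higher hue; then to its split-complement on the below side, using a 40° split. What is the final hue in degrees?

29 + 120 = 149°   (triadic ↑)
149 + 24 = 173°   (analog 24° ↑)
173 + 120 = 293°   (triadic ↑)
293 + 140 = 433 → 433 − 360 = 73°   (split-comp 40° ↓)

73°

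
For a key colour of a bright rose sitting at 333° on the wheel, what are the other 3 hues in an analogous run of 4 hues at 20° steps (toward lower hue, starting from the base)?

313°, 293° and 273°

333 − 20 = 313°
333 − 40 = 293°
333 − 60 = 273°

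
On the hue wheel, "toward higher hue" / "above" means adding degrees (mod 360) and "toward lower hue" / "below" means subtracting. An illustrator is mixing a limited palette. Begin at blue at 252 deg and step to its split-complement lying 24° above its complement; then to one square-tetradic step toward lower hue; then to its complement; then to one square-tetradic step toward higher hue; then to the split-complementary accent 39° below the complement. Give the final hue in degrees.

252 + 204 = 456 → 456 − 360 = 96°   (split-comp 24° ↑)
96 − 90 = 6°   (square ↓)
6 + 180 = 186°   (complement)
186 + 90 = 276°   (square ↑)
276 + 141 = 417 → 417 − 360 = 57°   (split-comp 39° ↓)

57°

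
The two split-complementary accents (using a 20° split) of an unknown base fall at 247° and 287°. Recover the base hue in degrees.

The accents sit 20° either side of the complement, so the complement is their short-arc midpoint on the wheel.
Short-arc midpoint of 247° and 287°: 267°.
Base is 180° from the complement: 267 − 180 = 87°

87°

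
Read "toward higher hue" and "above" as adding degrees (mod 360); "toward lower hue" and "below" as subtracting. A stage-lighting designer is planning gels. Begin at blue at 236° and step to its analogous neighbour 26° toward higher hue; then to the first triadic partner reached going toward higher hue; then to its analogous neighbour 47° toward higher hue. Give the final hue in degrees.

+26° (analog 26° ↑): 236 + 26 = 262°
+120° (triadic ↑): 262 + 120 = 382 → 382 − 360 = 22°
+47° (analog 47° ↑): 22 + 47 = 69°

69°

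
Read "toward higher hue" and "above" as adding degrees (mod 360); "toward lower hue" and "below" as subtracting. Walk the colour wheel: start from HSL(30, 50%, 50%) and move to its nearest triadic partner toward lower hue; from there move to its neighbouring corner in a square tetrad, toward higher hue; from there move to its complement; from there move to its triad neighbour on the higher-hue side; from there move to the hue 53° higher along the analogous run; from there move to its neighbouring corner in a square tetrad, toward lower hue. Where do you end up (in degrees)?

263°

−120° (triadic ↓): 30 − 120 = -90 → -90 + 360 = 270°
+90° (square ↑): 270 + 90 = 360 → 360 − 360 = 0°
+180° (complement): 0 + 180 = 180°
+120° (triadic ↑): 180 + 120 = 300°
+53° (analog 53° ↑): 300 + 53 = 353°
−90° (square ↓): 353 − 90 = 263°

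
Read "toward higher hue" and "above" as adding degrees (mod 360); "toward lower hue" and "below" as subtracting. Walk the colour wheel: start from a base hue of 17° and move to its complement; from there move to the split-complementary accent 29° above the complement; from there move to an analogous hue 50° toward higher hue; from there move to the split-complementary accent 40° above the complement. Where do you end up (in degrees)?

+180° (complement): 17 + 180 = 197°
+209° (split-comp 29° ↑): 197 + 209 = 406 → 406 − 360 = 46°
+50° (analog 50° ↑): 46 + 50 = 96°
+220° (split-comp 40° ↑): 96 + 220 = 316°

316°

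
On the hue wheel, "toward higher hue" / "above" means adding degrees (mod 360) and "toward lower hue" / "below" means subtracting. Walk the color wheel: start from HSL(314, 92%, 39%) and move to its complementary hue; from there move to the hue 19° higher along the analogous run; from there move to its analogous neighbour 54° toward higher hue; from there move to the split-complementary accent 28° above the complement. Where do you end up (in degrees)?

55°

+180° (complement): 314 + 180 = 494 → 494 − 360 = 134°
+19° (analog 19° ↑): 134 + 19 = 153°
+54° (analog 54° ↑): 153 + 54 = 207°
+208° (split-comp 28° ↑): 207 + 208 = 415 → 415 − 360 = 55°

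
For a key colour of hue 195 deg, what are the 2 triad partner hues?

A triad places three hues 120° apart.
195 + 120 = 315°
195 + 240 = 435 → 435 − 360 = 75°

315° and 75°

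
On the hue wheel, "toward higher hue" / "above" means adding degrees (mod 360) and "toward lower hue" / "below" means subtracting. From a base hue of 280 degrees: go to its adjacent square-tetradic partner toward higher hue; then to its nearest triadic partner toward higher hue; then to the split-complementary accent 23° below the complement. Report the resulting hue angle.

+90° (square ↑): 280 + 90 = 370 → 370 − 360 = 10°
+120° (triadic ↑): 10 + 120 = 130°
+157° (split-comp 23° ↓): 130 + 157 = 287°

287°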